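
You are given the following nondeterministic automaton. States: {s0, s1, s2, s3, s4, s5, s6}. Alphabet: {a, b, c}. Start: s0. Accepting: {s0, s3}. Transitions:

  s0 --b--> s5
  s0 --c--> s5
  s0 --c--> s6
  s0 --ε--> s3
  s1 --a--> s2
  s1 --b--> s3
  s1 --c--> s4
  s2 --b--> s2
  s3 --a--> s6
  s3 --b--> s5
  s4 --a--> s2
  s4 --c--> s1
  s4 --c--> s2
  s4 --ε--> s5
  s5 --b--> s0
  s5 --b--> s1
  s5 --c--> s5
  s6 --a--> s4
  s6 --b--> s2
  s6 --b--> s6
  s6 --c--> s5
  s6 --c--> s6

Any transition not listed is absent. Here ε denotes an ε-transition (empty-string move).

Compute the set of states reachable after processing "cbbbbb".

{s0, s1, s2, s3, s5, s6}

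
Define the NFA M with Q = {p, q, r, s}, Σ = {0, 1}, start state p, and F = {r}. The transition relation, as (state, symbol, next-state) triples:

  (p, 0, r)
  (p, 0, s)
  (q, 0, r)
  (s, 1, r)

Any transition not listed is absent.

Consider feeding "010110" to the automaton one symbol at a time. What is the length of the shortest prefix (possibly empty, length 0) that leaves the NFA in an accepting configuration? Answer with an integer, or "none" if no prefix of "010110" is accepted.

1

Start in {p}.
Read '0': {p} → {r, s}.
None of the earlier sets intersect F, but {r, s} does.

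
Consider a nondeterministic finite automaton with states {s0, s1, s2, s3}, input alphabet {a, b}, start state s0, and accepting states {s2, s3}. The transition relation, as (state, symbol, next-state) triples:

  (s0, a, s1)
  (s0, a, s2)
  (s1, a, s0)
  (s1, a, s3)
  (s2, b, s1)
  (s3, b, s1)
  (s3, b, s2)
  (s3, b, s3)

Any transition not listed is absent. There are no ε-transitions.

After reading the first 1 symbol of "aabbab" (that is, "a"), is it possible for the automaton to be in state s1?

Yes

Start in {s0}.
Read 'a': s0→{s1, s2}; now {s1, s2}.
State s1 is in {s1, s2}.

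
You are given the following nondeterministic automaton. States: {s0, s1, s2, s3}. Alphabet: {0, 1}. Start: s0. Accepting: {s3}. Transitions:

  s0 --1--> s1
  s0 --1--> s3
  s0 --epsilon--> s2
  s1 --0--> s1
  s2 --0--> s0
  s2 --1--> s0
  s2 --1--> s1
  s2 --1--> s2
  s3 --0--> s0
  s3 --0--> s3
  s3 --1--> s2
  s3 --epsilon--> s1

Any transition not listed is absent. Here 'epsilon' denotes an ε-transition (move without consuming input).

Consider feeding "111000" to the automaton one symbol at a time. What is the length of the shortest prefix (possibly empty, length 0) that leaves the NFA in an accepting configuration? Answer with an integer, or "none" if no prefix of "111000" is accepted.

1

Start: ε-closure({s0}) = {s0, s2}.
Read '1': {s0, s2} → {s0, s1, s2, s3}.
None of the earlier sets intersect F, but {s0, s1, s2, s3} does.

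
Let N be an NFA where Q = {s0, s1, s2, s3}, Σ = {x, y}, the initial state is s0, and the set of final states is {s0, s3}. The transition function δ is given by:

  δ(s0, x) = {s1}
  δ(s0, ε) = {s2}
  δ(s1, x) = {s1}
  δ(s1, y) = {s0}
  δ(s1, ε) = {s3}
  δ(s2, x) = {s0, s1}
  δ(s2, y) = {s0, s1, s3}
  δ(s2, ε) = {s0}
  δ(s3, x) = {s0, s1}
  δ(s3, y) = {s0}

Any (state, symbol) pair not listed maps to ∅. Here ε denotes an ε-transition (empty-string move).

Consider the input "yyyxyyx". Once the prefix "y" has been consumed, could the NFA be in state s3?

Start: ε-closure({s0}) = {s0, s2}.
Read 'y': s0→∅, s2→{s0, s1, s3}; union {s0, s1, s3}; ε-closure = {s0, s1, s2, s3}.
State s3 is in {s0, s1, s2, s3}.

Yes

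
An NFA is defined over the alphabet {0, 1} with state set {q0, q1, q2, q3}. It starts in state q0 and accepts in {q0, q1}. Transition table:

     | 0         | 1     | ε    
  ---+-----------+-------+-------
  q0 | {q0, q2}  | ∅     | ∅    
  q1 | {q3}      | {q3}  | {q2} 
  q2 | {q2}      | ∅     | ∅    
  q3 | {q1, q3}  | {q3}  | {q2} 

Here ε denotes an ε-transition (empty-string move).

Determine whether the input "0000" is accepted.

Start in {q0}.
Read '0': {q0} → {q0, q2}.
Read '0': {q0, q2} → {q0, q2}.
Read '0': {q0, q2} → {q0, q2}.
Read '0': {q0, q2} → {q0, q2}.
The final set {q0, q2} contains the accepting state q0.

Yes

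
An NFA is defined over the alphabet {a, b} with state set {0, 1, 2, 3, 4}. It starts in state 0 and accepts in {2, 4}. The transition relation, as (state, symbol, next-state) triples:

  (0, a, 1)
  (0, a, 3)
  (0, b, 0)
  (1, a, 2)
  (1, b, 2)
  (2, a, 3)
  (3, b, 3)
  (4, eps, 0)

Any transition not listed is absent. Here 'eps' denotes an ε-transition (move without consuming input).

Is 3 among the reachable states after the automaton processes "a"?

Start in {0}.
Read 'a': {0} → {1, 3}.
State 3 is in {1, 3}.

Yes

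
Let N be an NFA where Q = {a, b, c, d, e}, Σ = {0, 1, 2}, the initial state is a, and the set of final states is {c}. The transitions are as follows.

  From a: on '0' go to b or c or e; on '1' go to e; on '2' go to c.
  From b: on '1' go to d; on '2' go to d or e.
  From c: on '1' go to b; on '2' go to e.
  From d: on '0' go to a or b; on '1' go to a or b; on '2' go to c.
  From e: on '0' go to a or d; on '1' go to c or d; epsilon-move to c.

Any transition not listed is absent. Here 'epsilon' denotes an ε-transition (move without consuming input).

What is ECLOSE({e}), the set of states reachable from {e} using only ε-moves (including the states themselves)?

{c, e}

Begin with {e}.
ε-move e → c; add c.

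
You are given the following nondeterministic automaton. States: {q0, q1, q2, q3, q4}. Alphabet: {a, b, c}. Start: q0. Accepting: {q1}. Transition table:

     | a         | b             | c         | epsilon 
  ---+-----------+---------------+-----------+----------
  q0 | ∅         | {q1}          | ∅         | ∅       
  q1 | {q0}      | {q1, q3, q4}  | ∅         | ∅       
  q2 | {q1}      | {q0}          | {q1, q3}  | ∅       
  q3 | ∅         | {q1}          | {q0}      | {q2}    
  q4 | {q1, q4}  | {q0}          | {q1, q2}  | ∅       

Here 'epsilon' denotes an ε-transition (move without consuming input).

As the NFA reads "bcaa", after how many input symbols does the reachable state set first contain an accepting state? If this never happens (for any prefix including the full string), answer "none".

1

Start in {q0}.
Read 'b': {q0} → {q1}.
None of the earlier sets intersect F, but {q1} does.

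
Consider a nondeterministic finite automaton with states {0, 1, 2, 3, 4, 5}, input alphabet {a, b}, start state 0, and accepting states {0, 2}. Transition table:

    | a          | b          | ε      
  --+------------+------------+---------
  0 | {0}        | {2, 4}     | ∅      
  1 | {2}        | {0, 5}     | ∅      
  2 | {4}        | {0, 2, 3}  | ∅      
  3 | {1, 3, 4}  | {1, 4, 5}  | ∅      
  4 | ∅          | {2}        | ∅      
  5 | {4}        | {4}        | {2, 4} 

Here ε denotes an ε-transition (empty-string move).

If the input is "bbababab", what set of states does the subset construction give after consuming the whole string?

{0, 1, 2, 4, 5}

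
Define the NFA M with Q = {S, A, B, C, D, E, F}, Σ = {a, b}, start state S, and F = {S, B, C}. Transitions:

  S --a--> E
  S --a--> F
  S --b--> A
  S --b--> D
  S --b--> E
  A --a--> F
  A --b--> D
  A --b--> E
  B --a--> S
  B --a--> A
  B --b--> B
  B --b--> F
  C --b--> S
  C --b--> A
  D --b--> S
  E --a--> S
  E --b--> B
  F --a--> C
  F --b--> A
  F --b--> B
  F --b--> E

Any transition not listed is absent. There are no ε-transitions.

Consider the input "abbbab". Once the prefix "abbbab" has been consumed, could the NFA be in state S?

Start in {S}.
Read 'a': {S} → {E, F}.
Read 'b': {E, F} → {A, B, E}.
Read 'b': {A, B, E} → {B, D, E, F}.
Read 'b': {B, D, E, F} → {S, A, B, E, F}.
Read 'a': {S, A, B, E, F} → {S, A, C, E, F}.
Read 'b': {S, A, C, E, F} → {S, A, B, D, E}.
State S is in {S, A, B, D, E}.

Yes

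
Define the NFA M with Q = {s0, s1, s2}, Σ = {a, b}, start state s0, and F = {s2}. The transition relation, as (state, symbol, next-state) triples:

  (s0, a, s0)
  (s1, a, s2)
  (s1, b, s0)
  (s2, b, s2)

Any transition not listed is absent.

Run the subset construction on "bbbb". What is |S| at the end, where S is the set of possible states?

0

Start in {s0}.
Read 'b': s0→∅; now ∅.
The set is empty and remains empty for the remaining 3 symbols.
That set has 0 states.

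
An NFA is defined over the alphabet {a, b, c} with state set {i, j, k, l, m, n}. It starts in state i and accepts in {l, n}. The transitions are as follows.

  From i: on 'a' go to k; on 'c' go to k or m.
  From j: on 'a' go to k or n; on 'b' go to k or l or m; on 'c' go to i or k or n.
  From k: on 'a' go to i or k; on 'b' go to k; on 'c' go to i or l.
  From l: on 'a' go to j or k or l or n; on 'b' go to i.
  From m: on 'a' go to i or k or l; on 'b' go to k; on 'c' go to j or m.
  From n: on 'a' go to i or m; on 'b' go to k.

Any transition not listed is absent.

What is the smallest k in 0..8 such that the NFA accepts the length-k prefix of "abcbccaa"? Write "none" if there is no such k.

3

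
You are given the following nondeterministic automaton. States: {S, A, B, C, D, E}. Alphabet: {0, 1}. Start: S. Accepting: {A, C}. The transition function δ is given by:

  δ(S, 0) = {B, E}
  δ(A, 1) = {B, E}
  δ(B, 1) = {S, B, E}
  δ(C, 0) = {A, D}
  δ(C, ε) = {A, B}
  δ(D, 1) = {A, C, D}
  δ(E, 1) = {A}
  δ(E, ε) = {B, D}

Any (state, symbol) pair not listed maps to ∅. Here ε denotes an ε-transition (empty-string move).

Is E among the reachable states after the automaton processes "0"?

Yes

Start in {S}.
Read '0': S→{B, E}; union {B, E}; ε-closure = {B, D, E}.
State E is in {B, D, E}.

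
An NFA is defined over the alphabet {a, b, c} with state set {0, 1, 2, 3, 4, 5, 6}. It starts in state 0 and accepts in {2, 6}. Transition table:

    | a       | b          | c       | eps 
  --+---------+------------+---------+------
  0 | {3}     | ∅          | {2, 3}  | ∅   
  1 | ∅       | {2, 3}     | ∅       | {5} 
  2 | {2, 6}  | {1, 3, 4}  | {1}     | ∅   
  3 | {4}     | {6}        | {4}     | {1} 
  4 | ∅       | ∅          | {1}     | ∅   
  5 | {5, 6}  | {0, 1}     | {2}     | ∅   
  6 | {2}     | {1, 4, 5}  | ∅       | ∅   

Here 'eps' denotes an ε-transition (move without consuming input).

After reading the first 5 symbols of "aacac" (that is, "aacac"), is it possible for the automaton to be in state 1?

Start in {0}.
Read 'a': {0} → {1, 3, 5}.
Read 'a': {1, 3, 5} → {4, 5, 6}.
Read 'c': {4, 5, 6} → {1, 2, 5}.
Read 'a': {1, 2, 5} → {2, 5, 6}.
Read 'c': {2, 5, 6} → {1, 2, 5}.
State 1 is in {1, 2, 5}.

Yes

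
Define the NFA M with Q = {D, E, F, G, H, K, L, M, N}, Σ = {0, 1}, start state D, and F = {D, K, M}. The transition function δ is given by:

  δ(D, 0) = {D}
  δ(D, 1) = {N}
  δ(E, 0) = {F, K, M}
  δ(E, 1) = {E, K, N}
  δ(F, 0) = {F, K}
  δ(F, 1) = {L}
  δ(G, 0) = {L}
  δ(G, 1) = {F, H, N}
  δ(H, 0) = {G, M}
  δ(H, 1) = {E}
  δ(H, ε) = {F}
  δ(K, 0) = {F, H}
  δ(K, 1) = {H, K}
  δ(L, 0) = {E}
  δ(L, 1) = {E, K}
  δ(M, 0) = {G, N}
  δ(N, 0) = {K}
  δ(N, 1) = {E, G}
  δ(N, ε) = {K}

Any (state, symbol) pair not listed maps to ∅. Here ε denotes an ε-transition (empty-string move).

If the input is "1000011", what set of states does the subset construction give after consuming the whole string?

{E, F, G, H, K, L, N}

Start in {D}.
Read '1': D→{N}; union {N}; ε-closure = {K, N}.
Read '0': K→{F, H}, N→{K}; now {F, H, K}.
Read '0': F→{F, K}, H→{G, M}, K→{F, H}; now {F, G, H, K, M}.
Read '0': F→{F, K}, G→{L}, H→{G, M}, K→{F, H}, M→{G, N}; now {F, G, H, K, L, M, N}.
Read '0': F→{F, K}, G→{L}, H→{G, M}, K→{F, H}, L→{E}, M→{G, N}, N→{K}; now {E, F, G, H, K, L, M, N}.
Read '1': E→{E, K, N}, F→{L}, G→{F, H, N}, H→{E}, K→{H, K}, L→{E, K}, M→∅, N→{E, G}; now {E, F, G, H, K, L, N}.
Read '1': E→{E, K, N}, F→{L}, G→{F, H, N}, H→{E}, K→{H, K}, L→{E, K}, N→{E, G}; now {E, F, G, H, K, L, N}.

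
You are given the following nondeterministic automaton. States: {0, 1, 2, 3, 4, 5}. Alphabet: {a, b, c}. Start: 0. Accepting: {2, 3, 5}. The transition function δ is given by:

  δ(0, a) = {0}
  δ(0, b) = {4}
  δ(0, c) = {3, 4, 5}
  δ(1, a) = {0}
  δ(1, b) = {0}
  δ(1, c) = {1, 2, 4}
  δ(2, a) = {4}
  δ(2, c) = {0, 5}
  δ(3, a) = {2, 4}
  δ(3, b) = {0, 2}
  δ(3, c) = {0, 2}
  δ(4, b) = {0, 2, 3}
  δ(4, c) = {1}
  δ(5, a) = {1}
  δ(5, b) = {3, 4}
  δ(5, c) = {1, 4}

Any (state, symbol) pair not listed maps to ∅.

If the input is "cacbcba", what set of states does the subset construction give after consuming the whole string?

{0, 2, 4}

Start in {0}.
Read 'c': {0} → {3, 4, 5}.
Read 'a': {3, 4, 5} → {1, 2, 4}.
Read 'c': {1, 2, 4} → {0, 1, 2, 4, 5}.
Read 'b': {0, 1, 2, 4, 5} → {0, 2, 3, 4}.
Read 'c': {0, 2, 3, 4} → {0, 1, 2, 3, 4, 5}.
Read 'b': {0, 1, 2, 3, 4, 5} → {0, 2, 3, 4}.
Read 'a': {0, 2, 3, 4} → {0, 2, 4}.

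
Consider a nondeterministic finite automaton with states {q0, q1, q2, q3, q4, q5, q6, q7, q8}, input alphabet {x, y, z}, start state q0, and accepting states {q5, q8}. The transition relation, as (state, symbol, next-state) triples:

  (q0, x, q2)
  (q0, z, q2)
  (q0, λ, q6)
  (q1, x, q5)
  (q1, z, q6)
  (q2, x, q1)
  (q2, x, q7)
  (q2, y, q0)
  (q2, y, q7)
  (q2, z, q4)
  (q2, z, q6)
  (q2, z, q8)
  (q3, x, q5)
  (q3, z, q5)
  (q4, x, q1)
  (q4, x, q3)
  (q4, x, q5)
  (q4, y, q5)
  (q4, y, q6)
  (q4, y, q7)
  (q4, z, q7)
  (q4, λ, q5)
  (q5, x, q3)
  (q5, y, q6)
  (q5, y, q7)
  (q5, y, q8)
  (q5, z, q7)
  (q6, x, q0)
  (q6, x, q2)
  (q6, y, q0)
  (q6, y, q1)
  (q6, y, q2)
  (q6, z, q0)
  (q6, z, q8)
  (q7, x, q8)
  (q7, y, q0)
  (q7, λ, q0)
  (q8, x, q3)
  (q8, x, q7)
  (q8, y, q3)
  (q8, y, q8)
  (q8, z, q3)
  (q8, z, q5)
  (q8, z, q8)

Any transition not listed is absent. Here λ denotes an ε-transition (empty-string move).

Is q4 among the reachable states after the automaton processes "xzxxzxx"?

Start: ε-closure({q0}) = {q0, q6}.
Read 'x': {q0, q6} → {q0, q2, q6}.
Read 'z': {q0, q2, q6} → {q0, q2, q4, q5, q6, q8}.
Read 'x': {q0, q2, q4, q5, q6, q8} → {q0, q1, q2, q3, q5, q6, q7}.
Read 'x': {q0, q1, q2, q3, q5, q6, q7} → {q0, q1, q2, q3, q5, q6, q7, q8}.
Read 'z': {q0, q1, q2, q3, q5, q6, q7, q8} → {q0, q2, q3, q4, q5, q6, q7, q8}.
Read 'x': {q0, q2, q3, q4, q5, q6, q7, q8} → {q0, q1, q2, q3, q5, q6, q7, q8}.
Read 'x': {q0, q1, q2, q3, q5, q6, q7, q8} → {q0, q1, q2, q3, q5, q6, q7, q8}.
State q4 is not in {q0, q1, q2, q3, q5, q6, q7, q8}.

No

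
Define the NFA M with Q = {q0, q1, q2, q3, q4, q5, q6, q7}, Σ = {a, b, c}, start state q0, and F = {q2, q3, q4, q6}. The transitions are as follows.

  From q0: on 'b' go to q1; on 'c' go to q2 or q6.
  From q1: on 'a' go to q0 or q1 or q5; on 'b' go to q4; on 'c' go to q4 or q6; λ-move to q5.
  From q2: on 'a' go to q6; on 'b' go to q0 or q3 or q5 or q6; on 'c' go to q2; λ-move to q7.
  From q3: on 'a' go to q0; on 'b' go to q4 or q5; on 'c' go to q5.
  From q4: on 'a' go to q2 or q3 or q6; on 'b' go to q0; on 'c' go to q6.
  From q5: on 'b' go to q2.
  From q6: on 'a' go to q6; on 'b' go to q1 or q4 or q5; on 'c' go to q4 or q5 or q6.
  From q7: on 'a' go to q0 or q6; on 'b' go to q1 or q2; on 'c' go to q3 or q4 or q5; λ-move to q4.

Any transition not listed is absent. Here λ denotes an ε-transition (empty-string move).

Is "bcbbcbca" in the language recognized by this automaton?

Start in {q0}.
Read 'b': {q0} → {q1, q5}.
Read 'c': {q1, q5} → {q4, q6}.
Read 'b': {q4, q6} → {q0, q1, q4, q5}.
Read 'b': {q0, q1, q4, q5} → {q0, q1, q2, q4, q5, q7}.
Read 'c': {q0, q1, q2, q4, q5, q7} → {q2, q3, q4, q5, q6, q7}.
Read 'b': {q2, q3, q4, q5, q6, q7} → {q0, q1, q2, q3, q4, q5, q6, q7}.
Read 'c': {q0, q1, q2, q3, q4, q5, q6, q7} → {q2, q3, q4, q5, q6, q7}.
Read 'a': {q2, q3, q4, q5, q6, q7} → {q0, q2, q3, q4, q6, q7}.
The final set {q0, q2, q3, q4, q6, q7} contains the accepting states q2, q3, q4, q6.

Yes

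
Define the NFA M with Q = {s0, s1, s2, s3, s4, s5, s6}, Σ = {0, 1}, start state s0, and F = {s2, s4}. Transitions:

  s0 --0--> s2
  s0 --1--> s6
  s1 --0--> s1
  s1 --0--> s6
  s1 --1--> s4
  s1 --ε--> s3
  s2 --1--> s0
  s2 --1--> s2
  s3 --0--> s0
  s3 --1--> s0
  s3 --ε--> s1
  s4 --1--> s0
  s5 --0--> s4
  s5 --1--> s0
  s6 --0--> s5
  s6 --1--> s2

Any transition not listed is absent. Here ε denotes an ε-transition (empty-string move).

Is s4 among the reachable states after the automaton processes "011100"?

Yes

Start in {s0}.
Read '0': {s0} → {s2}.
Read '1': {s2} → {s0, s2}.
Read '1': {s0, s2} → {s0, s2, s6}.
Read '1': {s0, s2, s6} → {s0, s2, s6}.
Read '0': {s0, s2, s6} → {s2, s5}.
Read '0': {s2, s5} → {s4}.
State s4 is in {s4}.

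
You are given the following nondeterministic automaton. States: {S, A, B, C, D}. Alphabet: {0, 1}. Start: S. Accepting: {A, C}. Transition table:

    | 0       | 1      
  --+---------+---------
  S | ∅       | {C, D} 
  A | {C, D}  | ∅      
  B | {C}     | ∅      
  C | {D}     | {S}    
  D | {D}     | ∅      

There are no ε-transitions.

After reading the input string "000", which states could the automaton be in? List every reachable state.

∅

Start in {S}.
Read '0': S→∅; now ∅.
The set is empty and remains empty for the remaining 2 symbols.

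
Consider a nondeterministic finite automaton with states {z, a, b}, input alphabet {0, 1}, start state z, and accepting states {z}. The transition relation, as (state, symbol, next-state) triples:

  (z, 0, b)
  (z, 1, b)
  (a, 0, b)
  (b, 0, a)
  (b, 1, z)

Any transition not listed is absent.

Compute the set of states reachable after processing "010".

{b}

Start in {z}.
Read '0': {z} → {b}.
Read '1': {b} → {z}.
Read '0': {z} → {b}.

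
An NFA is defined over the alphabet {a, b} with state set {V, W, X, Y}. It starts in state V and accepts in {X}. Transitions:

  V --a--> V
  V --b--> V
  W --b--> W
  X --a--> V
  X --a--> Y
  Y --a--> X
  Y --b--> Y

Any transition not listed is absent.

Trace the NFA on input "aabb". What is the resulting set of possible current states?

{V}

Start in {V}.
Read 'a': {V} → {V}.
Read 'a': {V} → {V}.
Read 'b': {V} → {V}.
Read 'b': {V} → {V}.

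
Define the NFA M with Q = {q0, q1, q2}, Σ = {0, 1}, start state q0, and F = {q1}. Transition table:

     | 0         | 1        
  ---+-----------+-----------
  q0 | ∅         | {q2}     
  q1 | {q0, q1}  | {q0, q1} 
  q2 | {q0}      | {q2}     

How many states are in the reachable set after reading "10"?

Start in {q0}.
Read '1': q0→{q2}; now {q2}.
Read '0': q2→{q0}; now {q0}.
That set has 1 state.

1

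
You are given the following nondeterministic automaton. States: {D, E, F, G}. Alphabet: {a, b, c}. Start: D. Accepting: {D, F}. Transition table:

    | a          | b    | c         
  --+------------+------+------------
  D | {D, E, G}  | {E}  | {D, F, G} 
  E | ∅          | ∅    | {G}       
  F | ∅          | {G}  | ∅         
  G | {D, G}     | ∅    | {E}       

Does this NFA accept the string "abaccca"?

No

Start in {D}.
Read 'a': {D} → {D, E, G}.
Read 'b': {D, E, G} → {E}.
Read 'a': {E} → ∅.
The set is empty and remains empty for the remaining 4 symbols.
The final set ∅ contains no accepting state.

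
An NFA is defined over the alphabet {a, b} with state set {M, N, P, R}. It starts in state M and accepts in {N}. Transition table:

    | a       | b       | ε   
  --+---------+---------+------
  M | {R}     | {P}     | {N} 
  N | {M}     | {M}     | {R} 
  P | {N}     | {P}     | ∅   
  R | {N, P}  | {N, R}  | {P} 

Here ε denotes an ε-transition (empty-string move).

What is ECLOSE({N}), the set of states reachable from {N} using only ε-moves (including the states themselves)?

{N, P, R}

Begin with {N}.
ε-move N → R; add R.
ε-move R → P; add P.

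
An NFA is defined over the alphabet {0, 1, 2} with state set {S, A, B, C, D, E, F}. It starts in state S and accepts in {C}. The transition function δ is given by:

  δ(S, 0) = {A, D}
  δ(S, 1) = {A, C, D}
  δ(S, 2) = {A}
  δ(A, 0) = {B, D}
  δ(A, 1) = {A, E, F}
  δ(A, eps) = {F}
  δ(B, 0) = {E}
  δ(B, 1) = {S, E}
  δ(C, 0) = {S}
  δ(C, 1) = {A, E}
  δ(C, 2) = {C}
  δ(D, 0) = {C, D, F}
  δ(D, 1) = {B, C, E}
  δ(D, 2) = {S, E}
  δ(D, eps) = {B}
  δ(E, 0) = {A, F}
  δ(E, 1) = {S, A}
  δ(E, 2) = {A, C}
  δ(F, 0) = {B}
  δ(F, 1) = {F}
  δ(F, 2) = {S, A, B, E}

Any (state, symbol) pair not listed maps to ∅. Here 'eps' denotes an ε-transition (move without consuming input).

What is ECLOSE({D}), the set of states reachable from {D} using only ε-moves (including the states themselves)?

{B, D}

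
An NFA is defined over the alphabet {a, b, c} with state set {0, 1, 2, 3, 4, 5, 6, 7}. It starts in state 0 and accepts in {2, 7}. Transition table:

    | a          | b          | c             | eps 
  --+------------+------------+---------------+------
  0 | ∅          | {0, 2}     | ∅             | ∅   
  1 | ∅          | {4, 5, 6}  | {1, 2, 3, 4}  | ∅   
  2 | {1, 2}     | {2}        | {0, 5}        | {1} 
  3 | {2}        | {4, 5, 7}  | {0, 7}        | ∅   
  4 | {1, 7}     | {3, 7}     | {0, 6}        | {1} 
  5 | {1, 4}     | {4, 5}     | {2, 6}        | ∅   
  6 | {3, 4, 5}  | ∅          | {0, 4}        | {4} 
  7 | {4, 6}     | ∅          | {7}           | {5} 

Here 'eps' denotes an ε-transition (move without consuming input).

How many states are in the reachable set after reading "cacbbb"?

Start in {0}.
Read 'c': {0} → ∅.
The set is empty and remains empty for the remaining 5 symbols.
That set has 0 states.

0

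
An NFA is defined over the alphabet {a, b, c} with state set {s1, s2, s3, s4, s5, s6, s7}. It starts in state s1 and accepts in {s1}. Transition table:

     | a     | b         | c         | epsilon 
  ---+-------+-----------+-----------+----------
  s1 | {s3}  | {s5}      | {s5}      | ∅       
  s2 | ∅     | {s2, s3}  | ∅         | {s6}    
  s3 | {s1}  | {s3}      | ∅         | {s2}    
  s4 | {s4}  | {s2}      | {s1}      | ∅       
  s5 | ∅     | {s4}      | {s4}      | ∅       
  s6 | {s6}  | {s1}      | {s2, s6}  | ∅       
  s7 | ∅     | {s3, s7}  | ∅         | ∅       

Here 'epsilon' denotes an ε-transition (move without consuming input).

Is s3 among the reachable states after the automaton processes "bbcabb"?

Start in {s1}.
Read 'b': {s1} → {s5}.
Read 'b': {s5} → {s4}.
Read 'c': {s4} → {s1}.
Read 'a': {s1} → {s2, s3, s6}.
Read 'b': {s2, s3, s6} → {s1, s2, s3, s6}.
Read 'b': {s1, s2, s3, s6} → {s1, s2, s3, s5, s6}.
State s3 is in {s1, s2, s3, s5, s6}.

Yes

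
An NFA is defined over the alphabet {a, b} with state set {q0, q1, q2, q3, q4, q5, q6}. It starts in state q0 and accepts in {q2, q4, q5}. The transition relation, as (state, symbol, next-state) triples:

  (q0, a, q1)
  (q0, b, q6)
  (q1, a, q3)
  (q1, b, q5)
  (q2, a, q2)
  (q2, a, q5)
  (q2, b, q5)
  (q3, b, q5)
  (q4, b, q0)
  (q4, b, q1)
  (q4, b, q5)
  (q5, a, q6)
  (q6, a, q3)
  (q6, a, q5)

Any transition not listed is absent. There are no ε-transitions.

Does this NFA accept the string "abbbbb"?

No

Start in {q0}.
Read 'a': {q0} → {q1}.
Read 'b': {q1} → {q5}.
Read 'b': {q5} → ∅.
The set is empty and remains empty for the remaining 3 symbols.
The final set ∅ contains no accepting state.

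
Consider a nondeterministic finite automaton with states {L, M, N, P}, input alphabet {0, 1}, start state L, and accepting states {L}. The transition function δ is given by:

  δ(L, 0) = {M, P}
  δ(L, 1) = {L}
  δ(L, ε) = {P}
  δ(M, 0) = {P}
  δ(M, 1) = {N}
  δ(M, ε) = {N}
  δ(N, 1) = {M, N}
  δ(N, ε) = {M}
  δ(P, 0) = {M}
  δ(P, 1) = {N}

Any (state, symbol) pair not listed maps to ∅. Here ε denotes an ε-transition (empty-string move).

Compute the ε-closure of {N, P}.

{M, N, P}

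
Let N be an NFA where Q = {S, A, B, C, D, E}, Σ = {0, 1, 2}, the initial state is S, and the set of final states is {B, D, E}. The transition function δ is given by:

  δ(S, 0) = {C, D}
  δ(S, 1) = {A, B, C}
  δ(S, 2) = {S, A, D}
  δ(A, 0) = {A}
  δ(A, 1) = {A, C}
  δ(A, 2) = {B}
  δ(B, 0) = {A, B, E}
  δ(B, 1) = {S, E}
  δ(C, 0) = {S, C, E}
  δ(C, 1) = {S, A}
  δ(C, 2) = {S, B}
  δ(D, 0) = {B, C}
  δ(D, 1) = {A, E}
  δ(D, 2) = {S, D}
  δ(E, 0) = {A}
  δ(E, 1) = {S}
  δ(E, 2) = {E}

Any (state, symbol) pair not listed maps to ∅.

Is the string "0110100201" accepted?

Yes

Start in {S}.
Read '0': S→{C, D}; now {C, D}.
Read '1': C→{S, A}, D→{A, E}; now {S, A, E}.
Read '1': S→{A, B, C}, A→{A, C}, E→{S}; now {S, A, B, C}.
Read '0': S→{C, D}, A→{A}, B→{A, B, E}, C→{S, C, E}; now {S, A, B, C, D, E}.
Read '1': S→{A, B, C}, A→{A, C}, B→{S, E}, C→{S, A}, D→{A, E}, E→{S}; now {S, A, B, C, E}.
Read '0': S→{C, D}, A→{A}, B→{A, B, E}, C→{S, C, E}, E→{A}; now {S, A, B, C, D, E}.
Read '0': S→{C, D}, A→{A}, B→{A, B, E}, C→{S, C, E}, D→{B, C}, E→{A}; now {S, A, B, C, D, E}.
Read '2': S→{S, A, D}, A→{B}, B→∅, C→{S, B}, D→{S, D}, E→{E}; now {S, A, B, D, E}.
Read '0': S→{C, D}, A→{A}, B→{A, B, E}, D→{B, C}, E→{A}; now {A, B, C, D, E}.
Read '1': A→{A, C}, B→{S, E}, C→{S, A}, D→{A, E}, E→{S}; now {S, A, C, E}.
The final set {S, A, C, E} contains the accepting state E.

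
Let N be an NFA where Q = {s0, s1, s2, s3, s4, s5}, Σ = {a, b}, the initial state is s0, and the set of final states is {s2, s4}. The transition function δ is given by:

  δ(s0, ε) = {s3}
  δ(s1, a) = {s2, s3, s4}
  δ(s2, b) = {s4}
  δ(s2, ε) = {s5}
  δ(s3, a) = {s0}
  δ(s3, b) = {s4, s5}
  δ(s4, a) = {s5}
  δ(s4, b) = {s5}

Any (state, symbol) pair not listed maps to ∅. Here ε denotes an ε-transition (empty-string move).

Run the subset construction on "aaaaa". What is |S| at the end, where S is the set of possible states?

Start: ε-closure({s0}) = {s0, s3}.
Read 'a': {s0, s3} → {s0, s3}.
Read 'a': {s0, s3} → {s0, s3}.
Read 'a': {s0, s3} → {s0, s3}.
Read 'a': {s0, s3} → {s0, s3}.
Read 'a': {s0, s3} → {s0, s3}.
That set has 2 states.

2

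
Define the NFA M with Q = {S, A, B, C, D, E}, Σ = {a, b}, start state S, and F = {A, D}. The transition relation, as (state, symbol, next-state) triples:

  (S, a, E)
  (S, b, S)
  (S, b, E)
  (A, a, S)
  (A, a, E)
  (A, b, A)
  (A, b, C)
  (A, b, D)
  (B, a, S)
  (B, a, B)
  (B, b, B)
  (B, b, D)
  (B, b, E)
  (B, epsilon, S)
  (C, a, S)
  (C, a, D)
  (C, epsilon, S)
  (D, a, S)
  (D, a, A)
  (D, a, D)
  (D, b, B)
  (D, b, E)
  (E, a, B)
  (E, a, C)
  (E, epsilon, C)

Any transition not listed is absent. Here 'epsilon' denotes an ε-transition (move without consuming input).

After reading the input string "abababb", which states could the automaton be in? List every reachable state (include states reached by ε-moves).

Start in {S}.
Read 'a': S→{E}; union {E}; ε-closure = {S, C, E}.
Read 'b': S→{S, E}, C→∅, E→∅; union {S, E}; ε-closure = {S, C, E}.
Read 'a': S→{E}, C→{S, D}, E→{B, C}; now {S, B, C, D, E}.
Read 'b': S→{S, E}, B→{B, D, E}, C→∅, D→{B, E}, E→∅; union {S, B, D, E}; ε-closure = {S, B, C, D, E}.
Read 'a': S→{E}, B→{S, B}, C→{S, D}, D→{S, A, D}, E→{B, C}; now {S, A, B, C, D, E}.
Read 'b': S→{S, E}, A→{A, C, D}, B→{B, D, E}, C→∅, D→{B, E}, E→∅; now {S, A, B, C, D, E}.
Read 'b': S→{S, E}, A→{A, C, D}, B→{B, D, E}, C→∅, D→{B, E}, E→∅; now {S, A, B, C, D, E}.

{S, A, B, C, D, E}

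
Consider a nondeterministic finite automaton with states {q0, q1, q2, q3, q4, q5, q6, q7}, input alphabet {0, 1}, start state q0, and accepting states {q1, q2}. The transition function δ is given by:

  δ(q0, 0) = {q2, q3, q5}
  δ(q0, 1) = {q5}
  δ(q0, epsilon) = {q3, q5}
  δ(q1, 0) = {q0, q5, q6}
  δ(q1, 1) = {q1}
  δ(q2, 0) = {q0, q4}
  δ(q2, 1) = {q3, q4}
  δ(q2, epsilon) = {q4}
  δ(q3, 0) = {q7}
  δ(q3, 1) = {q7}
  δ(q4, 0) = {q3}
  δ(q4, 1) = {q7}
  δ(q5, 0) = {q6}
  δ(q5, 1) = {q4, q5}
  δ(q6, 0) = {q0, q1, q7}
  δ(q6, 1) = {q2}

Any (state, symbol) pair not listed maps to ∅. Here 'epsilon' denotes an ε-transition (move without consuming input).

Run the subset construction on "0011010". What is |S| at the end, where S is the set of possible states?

5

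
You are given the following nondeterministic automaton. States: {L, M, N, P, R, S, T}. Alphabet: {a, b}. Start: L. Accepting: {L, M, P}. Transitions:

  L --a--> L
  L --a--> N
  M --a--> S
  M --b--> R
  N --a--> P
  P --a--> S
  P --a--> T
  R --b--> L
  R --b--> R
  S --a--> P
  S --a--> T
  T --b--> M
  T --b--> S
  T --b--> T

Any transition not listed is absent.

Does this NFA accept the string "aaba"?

No

Start in {L}.
Read 'a': L→{L, N}; now {L, N}.
Read 'a': L→{L, N}, N→{P}; now {L, N, P}.
Read 'b': L→∅, N→∅, P→∅; now ∅.
The set is empty and remains empty for the remaining 1 symbol.
The final set ∅ contains no accepting state.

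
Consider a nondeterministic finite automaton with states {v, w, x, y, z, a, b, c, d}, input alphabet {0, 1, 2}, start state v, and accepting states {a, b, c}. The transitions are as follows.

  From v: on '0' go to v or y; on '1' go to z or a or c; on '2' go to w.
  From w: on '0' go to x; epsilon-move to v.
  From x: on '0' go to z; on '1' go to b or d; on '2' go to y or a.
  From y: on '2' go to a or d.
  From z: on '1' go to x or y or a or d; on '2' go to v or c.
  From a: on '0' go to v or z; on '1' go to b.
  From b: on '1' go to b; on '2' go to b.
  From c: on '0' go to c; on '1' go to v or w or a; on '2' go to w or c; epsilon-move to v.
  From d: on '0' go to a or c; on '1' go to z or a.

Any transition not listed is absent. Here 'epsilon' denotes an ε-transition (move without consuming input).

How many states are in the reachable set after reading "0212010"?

Start in {v}.
Read '0': v→{v, y}; now {v, y}.
Read '2': v→{w}, y→{a, d}; union {w, a, d}; ε-closure = {v, w, a, d}.
Read '1': v→{z, a, c}, w→∅, a→{b}, d→{z, a}; union {z, a, b, c}; ε-closure = {v, z, a, b, c}.
Read '2': v→{w}, z→{v, c}, a→∅, b→{b}, c→{w, c}; now {v, w, b, c}.
Read '0': v→{v, y}, w→{x}, b→∅, c→{c}; now {v, x, y, c}.
Read '1': v→{z, a, c}, x→{b, d}, y→∅, c→{v, w, a}; now {v, w, z, a, b, c, d}.
Read '0': v→{v, y}, w→{x}, z→∅, a→{v, z}, b→∅, c→{c}, d→{a, c}; now {v, x, y, z, a, c}.
That set has 6 states.

6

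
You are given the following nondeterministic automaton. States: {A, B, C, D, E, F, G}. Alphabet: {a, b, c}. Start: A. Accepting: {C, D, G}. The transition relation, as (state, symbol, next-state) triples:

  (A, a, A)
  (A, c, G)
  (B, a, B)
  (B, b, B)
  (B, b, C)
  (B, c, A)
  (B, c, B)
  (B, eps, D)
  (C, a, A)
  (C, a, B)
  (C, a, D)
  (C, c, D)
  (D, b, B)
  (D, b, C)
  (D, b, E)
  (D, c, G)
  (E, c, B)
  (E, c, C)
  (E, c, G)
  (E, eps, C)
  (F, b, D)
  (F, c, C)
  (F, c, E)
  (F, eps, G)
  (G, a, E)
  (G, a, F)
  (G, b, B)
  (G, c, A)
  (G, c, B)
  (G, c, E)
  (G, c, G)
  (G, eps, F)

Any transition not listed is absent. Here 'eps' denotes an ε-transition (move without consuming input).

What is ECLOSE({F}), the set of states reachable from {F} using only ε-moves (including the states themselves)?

Begin with {F}.
ε-move F → G; add G.

{F, G}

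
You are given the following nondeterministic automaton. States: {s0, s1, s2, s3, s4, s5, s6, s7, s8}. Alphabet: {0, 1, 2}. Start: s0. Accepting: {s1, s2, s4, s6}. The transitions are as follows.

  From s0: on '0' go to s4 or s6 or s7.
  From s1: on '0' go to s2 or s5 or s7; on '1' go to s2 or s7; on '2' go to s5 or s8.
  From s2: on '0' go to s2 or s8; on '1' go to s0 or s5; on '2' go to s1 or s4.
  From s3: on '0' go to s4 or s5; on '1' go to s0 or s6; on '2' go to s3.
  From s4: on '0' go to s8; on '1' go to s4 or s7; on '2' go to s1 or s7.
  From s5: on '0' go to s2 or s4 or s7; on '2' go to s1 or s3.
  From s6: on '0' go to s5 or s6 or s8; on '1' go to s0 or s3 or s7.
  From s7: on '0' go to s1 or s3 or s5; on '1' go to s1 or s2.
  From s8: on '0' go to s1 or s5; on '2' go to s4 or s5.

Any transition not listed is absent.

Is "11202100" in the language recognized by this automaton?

No

Start in {s0}.
Read '1': s0→∅; now ∅.
The set is empty and remains empty for the remaining 7 symbols.
The final set ∅ contains no accepting state.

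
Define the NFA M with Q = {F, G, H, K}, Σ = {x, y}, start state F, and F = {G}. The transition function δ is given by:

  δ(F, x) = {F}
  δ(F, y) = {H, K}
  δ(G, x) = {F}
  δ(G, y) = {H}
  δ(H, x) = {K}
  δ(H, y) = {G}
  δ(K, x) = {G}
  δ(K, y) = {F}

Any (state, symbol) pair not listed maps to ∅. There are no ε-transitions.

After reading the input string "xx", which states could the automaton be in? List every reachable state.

{F}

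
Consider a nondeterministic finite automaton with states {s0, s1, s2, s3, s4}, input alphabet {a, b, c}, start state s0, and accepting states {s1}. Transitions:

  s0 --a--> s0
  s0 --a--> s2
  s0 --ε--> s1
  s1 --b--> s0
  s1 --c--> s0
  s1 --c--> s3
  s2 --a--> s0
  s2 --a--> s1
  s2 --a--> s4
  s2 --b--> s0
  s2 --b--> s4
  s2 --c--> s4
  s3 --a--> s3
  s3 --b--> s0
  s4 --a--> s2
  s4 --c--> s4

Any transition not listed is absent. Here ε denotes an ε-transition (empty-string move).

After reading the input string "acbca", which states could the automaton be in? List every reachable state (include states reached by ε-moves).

{s0, s1, s2, s3}

Start: ε-closure({s0}) = {s0, s1}.
Read 'a': s0→{s0, s2}, s1→∅; union {s0, s2}; ε-closure = {s0, s1, s2}.
Read 'c': s0→∅, s1→{s0, s3}, s2→{s4}; union {s0, s3, s4}; ε-closure = {s0, s1, s3, s4}.
Read 'b': s0→∅, s1→{s0}, s3→{s0}, s4→∅; union {s0}; ε-closure = {s0, s1}.
Read 'c': s0→∅, s1→{s0, s3}; union {s0, s3}; ε-closure = {s0, s1, s3}.
Read 'a': s0→{s0, s2}, s1→∅, s3→{s3}; union {s0, s2, s3}; ε-closure = {s0, s1, s2, s3}.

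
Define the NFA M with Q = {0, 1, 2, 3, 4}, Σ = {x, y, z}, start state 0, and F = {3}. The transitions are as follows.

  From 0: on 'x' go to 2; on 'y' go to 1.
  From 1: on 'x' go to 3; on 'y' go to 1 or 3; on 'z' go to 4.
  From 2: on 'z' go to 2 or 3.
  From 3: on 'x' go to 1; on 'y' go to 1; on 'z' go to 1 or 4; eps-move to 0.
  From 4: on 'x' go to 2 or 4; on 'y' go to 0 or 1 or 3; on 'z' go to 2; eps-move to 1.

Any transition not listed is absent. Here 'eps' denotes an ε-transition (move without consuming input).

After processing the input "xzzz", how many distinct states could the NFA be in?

5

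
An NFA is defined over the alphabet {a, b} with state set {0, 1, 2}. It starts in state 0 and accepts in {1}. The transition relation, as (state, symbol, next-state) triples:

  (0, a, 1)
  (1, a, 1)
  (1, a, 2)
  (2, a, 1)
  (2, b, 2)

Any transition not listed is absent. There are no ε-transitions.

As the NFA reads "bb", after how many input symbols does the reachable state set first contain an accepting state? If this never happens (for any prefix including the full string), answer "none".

none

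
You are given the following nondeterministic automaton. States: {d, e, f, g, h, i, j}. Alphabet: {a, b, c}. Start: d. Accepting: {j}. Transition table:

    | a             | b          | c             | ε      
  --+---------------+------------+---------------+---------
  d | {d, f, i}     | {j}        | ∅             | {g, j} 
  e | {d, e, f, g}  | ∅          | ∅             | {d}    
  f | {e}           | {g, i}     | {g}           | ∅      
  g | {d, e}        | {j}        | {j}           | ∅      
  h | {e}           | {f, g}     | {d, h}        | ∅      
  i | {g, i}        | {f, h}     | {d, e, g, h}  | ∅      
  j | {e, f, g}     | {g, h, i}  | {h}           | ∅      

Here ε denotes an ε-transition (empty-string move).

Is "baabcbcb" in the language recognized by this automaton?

Yes

Start: ε-closure({d}) = {d, g, j}.
Read 'b': d→{j}, g→{j}, j→{g, h, i}; now {g, h, i, j}.
Read 'a': g→{d, e}, h→{e}, i→{g, i}, j→{e, f, g}; union {d, e, f, g, i}; ε-closure = {d, e, f, g, i, j}.
Read 'a': d→{d, f, i}, e→{d, e, f, g}, f→{e}, g→{d, e}, i→{g, i}, j→{e, f, g}; union {d, e, f, g, i}; ε-closure = {d, e, f, g, i, j}.
Read 'b': d→{j}, e→∅, f→{g, i}, g→{j}, i→{f, h}, j→{g, h, i}; now {f, g, h, i, j}.
Read 'c': f→{g}, g→{j}, h→{d, h}, i→{d, e, g, h}, j→{h}; now {d, e, g, h, j}.
Read 'b': d→{j}, e→∅, g→{j}, h→{f, g}, j→{g, h, i}; now {f, g, h, i, j}.
Read 'c': f→{g}, g→{j}, h→{d, h}, i→{d, e, g, h}, j→{h}; now {d, e, g, h, j}.
Read 'b': d→{j}, e→∅, g→{j}, h→{f, g}, j→{g, h, i}; now {f, g, h, i, j}.
The final set {f, g, h, i, j} contains the accepting state j.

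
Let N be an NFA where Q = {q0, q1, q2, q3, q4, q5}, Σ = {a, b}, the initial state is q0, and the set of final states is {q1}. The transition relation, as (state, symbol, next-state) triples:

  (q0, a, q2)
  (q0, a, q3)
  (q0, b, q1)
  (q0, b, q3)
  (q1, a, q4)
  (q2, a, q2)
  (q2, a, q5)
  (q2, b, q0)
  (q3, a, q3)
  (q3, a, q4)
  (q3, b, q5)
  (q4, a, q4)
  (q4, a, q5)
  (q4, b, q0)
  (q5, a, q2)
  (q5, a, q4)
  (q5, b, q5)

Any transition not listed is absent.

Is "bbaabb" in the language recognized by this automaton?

Yes

Start in {q0}.
Read 'b': {q0} → {q1, q3}.
Read 'b': {q1, q3} → {q5}.
Read 'a': {q5} → {q2, q4}.
Read 'a': {q2, q4} → {q2, q4, q5}.
Read 'b': {q2, q4, q5} → {q0, q5}.
Read 'b': {q0, q5} → {q1, q3, q5}.
The final set {q1, q3, q5} contains the accepting state q1.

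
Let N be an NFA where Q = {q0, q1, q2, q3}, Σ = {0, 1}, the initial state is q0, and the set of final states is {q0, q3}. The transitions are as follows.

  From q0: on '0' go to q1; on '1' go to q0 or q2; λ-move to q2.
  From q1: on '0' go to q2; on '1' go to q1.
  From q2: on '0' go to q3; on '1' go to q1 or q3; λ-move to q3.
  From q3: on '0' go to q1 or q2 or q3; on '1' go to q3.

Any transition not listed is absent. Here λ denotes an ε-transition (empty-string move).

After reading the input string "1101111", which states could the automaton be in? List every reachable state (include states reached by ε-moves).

{q1, q3}

Start: ε-closure({q0}) = {q0, q2, q3}.
Read '1': {q0, q2, q3} → {q0, q1, q2, q3}.
Read '1': {q0, q1, q2, q3} → {q0, q1, q2, q3}.
Read '0': {q0, q1, q2, q3} → {q1, q2, q3}.
Read '1': {q1, q2, q3} → {q1, q3}.
Read '1': {q1, q3} → {q1, q3}.
Read '1': {q1, q3} → {q1, q3}.
Read '1': {q1, q3} → {q1, q3}.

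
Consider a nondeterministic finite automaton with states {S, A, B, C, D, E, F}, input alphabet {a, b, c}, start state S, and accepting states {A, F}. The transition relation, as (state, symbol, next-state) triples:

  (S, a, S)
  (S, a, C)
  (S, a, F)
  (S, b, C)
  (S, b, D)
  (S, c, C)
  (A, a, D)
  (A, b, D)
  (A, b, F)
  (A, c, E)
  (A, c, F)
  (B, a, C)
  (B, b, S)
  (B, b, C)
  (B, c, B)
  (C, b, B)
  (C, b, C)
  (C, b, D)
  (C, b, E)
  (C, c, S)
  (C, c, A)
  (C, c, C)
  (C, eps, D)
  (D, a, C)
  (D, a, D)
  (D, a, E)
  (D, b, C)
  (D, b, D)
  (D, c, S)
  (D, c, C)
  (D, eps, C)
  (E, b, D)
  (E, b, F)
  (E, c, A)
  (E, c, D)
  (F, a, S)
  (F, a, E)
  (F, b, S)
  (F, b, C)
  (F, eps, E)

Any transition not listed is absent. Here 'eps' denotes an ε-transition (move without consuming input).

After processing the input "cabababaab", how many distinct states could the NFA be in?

Start in {S}.
Read 'c': S→{C}; union {C}; ε-closure = {C, D}.
Read 'a': C→∅, D→{C, D, E}; now {C, D, E}.
Read 'b': C→{B, C, D, E}, D→{C, D}, E→{D, F}; now {B, C, D, E, F}.
Read 'a': B→{C}, C→∅, D→{C, D, E}, E→∅, F→{S, E}; now {S, C, D, E}.
Read 'b': S→{C, D}, C→{B, C, D, E}, D→{C, D}, E→{D, F}; now {B, C, D, E, F}.
Read 'a': B→{C}, C→∅, D→{C, D, E}, E→∅, F→{S, E}; now {S, C, D, E}.
Read 'b': S→{C, D}, C→{B, C, D, E}, D→{C, D}, E→{D, F}; now {B, C, D, E, F}.
Read 'a': B→{C}, C→∅, D→{C, D, E}, E→∅, F→{S, E}; now {S, C, D, E}.
Read 'a': S→{S, C, F}, C→∅, D→{C, D, E}, E→∅; now {S, C, D, E, F}.
Read 'b': S→{C, D}, C→{B, C, D, E}, D→{C, D}, E→{D, F}, F→{S, C}; now {S, B, C, D, E, F}.
That set has 6 states.

6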